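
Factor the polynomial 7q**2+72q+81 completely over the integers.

Need a pair with product 7·81 = 567 and sum 72: that's 9 and 63.
Split the middle term: 7q**2+9q + 63q+81 = q(7q+9) + 9(7q+9).

(7q+9)(q+9)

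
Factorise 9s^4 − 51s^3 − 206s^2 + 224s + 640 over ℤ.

Testing divisors of the constant over divisors of the leading coefficient, s = 2 is a root, giving the factor (s − 2) and quotient 9s^3 − 33s^2 − 272s − 320.
Continuing, s = −5/3 is a root, so (3s + 5) is a factor; dividing leaves 3s^2 − 16s − 64.
The remaining quadratic factors as (s − 8)(3s + 8).

(3s + 5)(3s + 8)(s − 2)(s − 8)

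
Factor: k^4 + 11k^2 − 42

(k^2 + 14)(k^2 − 3)

Substitute u = k^2 to get a quadratic in u, then factor.
k^2 − 3 is irreducible over ℤ (3 is not a perfect square).
k^2 + 14 is irreducible over ℤ (always positive, so no real roots).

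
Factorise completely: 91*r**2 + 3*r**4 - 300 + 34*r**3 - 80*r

(3*r - 5)*(r + 2)*(r + 5)*(r + 6)

By the rational root theorem, r = -5 is a root, so (r + 5) is a factor; dividing leaves 3*r**3 + 19*r**2 - 4*r - 60.
Next, r = -2 is a root, giving the factor (r + 2) and quotient 3*r**2 + 13*r - 30.
The remaining quadratic factors as (r + 6)(3*r - 5).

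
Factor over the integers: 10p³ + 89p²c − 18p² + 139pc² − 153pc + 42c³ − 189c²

(5p + 2c − 9)(2p + 3c)(p + 7c)

Group: 5p(2p² + 17pc + 21c²) + (2c − 9)(2p² + 17pc + 21c²); both groups contain (2p² + 17pc + 21c²), so (5p + 2c − 9) is a factor with cofactor 2p² + 17pc + 21c².
The cofactor groups again: 2p² + 17pc + 21c² = p(2p + 3c) + 7c(2p + 3c); both groups contain (2p + 3c), giving (p + 7c)(2p + 3c).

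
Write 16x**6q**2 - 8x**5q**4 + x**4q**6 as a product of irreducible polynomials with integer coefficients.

q**2x**4(4x - q**2)**2

Factor out x**4q**2 first: what remains is 16x**2 - 8xq**2 + q**4.
Recognize a perfect-square trinomial with the parts 4x and q**2.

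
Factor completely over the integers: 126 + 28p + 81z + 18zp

Group as (18zp + 81z) + (28p + 126) = 9z(2p + 9) + 14(2p + 9).
Both groups share the factor (2p + 9).

(2p + 9)(9z + 14)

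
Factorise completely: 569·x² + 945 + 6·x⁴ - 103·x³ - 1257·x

(2·x - 7)·(3·x - 5)·(x - 3)·(x - 9)

Testing divisors of the constant over divisors of the leading coefficient, x = 9 is a root, so (x - 9) is a factor; dividing leaves 6·x³ - 49·x² + 128·x - 105.
Continuing, x = 5/3 is a root, giving the factor (3·x - 5) and quotient 2·x² - 13·x + 21.
The remaining quadratic factors as (2·x - 7)(x - 3).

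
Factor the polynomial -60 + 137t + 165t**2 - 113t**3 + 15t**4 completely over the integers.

(3t - 1)(5t + 4)(t - 3)(t - 5)

By the rational root theorem, t = 3 is a root, giving the factor (t - 3) and quotient 15t**3 - 68t**2 - 39t + 20.
Continuing, t = -4/5 is a root, giving the factor (5t + 4) and quotient 3t**2 - 16t + 5.
The remaining quadratic factors as (t - 5)(3t - 1).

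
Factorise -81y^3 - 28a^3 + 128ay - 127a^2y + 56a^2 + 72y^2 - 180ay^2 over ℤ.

Group: a(-28a^2 - 99ay + 56a - 81y^2 + 72y) + y(-28a^2 - 99ay + 56a - 81y^2 + 72y); both groups contain (-28a^2 - 99ay + 56a - 81y^2 + 72y), so (a + y) is a factor with cofactor -28a^2 - 99ay + 56a - 81y^2 + 72y.
The cofactor groups again: -28a^2 - 99ay + 56a - 81y^2 + 72y = -7a(4a + 9y - 8) - 9y(4a + 9y - 8); both groups contain (4a + 9y - 8), giving -(7a + 9y)(4a + 9y - 8).

-(4a + 9y - 8)(7a + 9y)(a + y)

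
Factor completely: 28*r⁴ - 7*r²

Factor out 7*r², leaving 4*r² - 1, which is a difference of two squares.

7*r²*(2*r + 1)*(2*r - 1)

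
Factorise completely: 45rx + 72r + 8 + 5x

Group as (45rx + 72r) + (5x + 8) = 9r(5x + 8) + (5x + 8).
Both groups share the factor (5x + 8).

(5x + 8)(9r + 1)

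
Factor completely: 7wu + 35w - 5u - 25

Group as (7wu + 35w) + (-5u - 25) = 7w(u + 5) - 5(u + 5).
Both groups share the factor (u + 5).

(7w - 5)(u + 5)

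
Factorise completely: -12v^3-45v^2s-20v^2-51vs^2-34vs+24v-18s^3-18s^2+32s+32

Group: 3v(-4v^2-11vs-12v-6s^2-14s-8) + (3s-4)(-4v^2-11vs-12v-6s^2-14s-8); both groups contain (-4v^2-11vs-12v-6s^2-14s-8), so (3v+3s-4) is a factor with cofactor -4v^2-11vs-12v-6s^2-14s-8.
The cofactor groups again: -4v^2-11vs-12v-6s^2-14s-8 = -4v(v+2s+2) + (-3s-4)(v+2s+2); both groups contain (v+2s+2), giving -(4v+3s+4)(v+2s+2).

-(v+2s+2)(3v+3s-4)(4v+3s+4)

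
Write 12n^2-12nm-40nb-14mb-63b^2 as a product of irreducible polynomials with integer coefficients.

Group: 6n(2n-2m-9b) + 7b(2n-2m-9b); both groups contain (2n-2m-9b).

(2n-2m-9b)(6n+7b)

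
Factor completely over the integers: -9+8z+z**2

(z+9)(z-1)

Two integers with product -9 and sum 8 are 9 and -1.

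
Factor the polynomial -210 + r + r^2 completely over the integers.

(r + 15)·(r - 14)

Two integers with product -210 and sum 1 are 15 and -14.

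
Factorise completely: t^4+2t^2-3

Substitute u = t^2 to get a quadratic in u, then factor.
t^2+3 is irreducible over ℤ (always positive, so no real roots).
t^2-1 is a difference of squares.

(t+1)(t-1)(t^2+3)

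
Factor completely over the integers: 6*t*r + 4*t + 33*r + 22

(2*t + 11)*(3*r + 2)

Group as (6*t*r + 4*t) + (33*r + 22) = 2*t*(3*r + 2) + 11*(3*r + 2).
Both groups share the factor (3*r + 2).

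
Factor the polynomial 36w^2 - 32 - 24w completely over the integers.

Pull out the common factor 4, then factor the remaining trinomial.

4(3w + 2)(3w - 4)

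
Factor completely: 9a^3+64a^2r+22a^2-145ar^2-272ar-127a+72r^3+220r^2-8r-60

Group: a(9a^2+73ar+49a-72r^2-4r+20) + (-r-3)(9a^2+73ar+49a-72r^2-4r+20); both groups contain (9a^2+73ar+49a-72r^2-4r+20), so (a-r-3) is a factor with cofactor 9a^2+73ar+49a-72r^2-4r+20.
The cofactor groups again: 9a^2+73ar+49a-72r^2-4r+20 = 9a(a+9r+5) + (-8r+4)(a+9r+5); both groups contain (a+9r+5), giving (9a-8r+4)(a+9r+5).

(9a-8r+4)(a+9r+5)(a-r-3)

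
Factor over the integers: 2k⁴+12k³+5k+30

Group as (2k⁴+5k) + (12k³+30) = k(2k³+5) + 6(2k³+5).
Both groups share the factor (2k³+5).

(k+6)(2k³+5)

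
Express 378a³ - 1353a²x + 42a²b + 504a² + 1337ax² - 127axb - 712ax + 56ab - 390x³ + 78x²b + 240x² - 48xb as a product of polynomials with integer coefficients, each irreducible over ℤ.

Group: 9a(42a² - 127ax + 56a + 78x² - 48x) + (-5x + b)(42a² - 127ax + 56a + 78x² - 48x); both groups contain (42a² - 127ax + 56a + 78x² - 48x), so (9a - 5x + b) is a factor with cofactor 42a² - 127ax + 56a + 78x² - 48x.
The cofactor groups again: 42a² - 127ax + 56a + 78x² - 48x = 7a(6a - 13x + 8) - 6x(6a - 13x + 8); both groups contain (6a - 13x + 8), giving (7a - 6x)(6a - 13x + 8).

(6a - 13x + 8)(7a - 6x)(9a - 5x + b)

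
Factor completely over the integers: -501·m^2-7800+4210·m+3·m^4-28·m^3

(3·m-10)·(m+13)·(m-15)·(m-4)

By the rational root theorem, m = 4 is a root, so (m-4) is a factor; dividing leaves 3·m^3-16·m^2-565·m+1950.
Then m = 10/3 is a root, so (3·m-10) is a factor; dividing leaves m^2-2·m-195.
The remaining quadratic factors as (m-15)(m+13).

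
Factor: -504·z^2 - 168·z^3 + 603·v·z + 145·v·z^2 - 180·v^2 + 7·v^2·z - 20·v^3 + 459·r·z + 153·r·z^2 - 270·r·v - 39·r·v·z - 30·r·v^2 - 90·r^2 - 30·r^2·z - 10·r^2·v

-(2·r + 4·v - 7·z)·(5·r + 5·v - 8·z)·(v + 3·z + 9)

Group: 5·r·(-2·r·v - 6·r·z - 18·r - 4·v^2 - 5·v·z - 36·v + 21·z^2 + 63·z) + (5·v - 8·z)·(-2·r·v - 6·r·z - 18·r - 4·v^2 - 5·v·z - 36·v + 21·z^2 + 63·z); both groups contain (-2·r·v - 6·r·z - 18·r - 4·v^2 - 5·v·z - 36·v + 21·z^2 + 63·z), so (5·r + 5·v - 8·z) is a factor with cofactor -2·r·v - 6·r·z - 18·r - 4·v^2 - 5·v·z - 36·v + 21·z^2 + 63·z.
The cofactor groups again: -2·r·v - 6·r·z - 18·r - 4·v^2 - 5·v·z - 36·v + 21·z^2 + 63·z = -v·(2·r + 4·v - 7·z) + (-3·z - 9)·(2·r + 4·v - 7·z); both groups contain (2·r + 4·v - 7·z), giving -(v + 3·z + 9)·(2·r + 4·v - 7·z).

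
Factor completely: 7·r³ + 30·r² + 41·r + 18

Trying the rational-root candidates, r = −2 is a root, so (r + 2) divides it; the quotient is 7·r² + 16·r + 9.
The remaining quadratic factors as (r + 1)(7·r + 9).

(7·r + 9)·(r + 1)·(r + 2)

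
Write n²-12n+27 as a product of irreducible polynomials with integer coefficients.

Two integers with product 27 and sum -12 are -3 and -9.

(n-3)(n-9)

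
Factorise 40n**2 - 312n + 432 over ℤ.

8(5n - 9)(n - 6)

Pull out the common factor 8, then factor the remaining trinomial.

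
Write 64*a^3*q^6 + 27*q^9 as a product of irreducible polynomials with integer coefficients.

Pull out the common factor q^6, leaving 64*a^3 + 27*q^3.
Recognize a sum of cubes with the parts 3*q and 4*a.

q^6*(4*a + 3*q)*(16*a^2 − 12*a*q + 9*q^2)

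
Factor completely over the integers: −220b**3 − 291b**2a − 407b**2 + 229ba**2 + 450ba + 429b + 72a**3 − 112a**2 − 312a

−(11b − 8a)(5b + 9a + 13)(4b + a − 3)

Group: 11b(−20b**2 − 41ba − 37b − 9a**2 + 14a + 39) − 8a(−20b**2 − 41ba − 37b − 9a**2 + 14a + 39); both groups contain (−20b**2 − 41ba − 37b − 9a**2 + 14a + 39), so (11b − 8a) is a factor with cofactor −20b**2 − 41ba − 37b − 9a**2 + 14a + 39.
The cofactor groups again: −20b**2 − 41ba − 37b − 9a**2 + 14a + 39 = −5b(4b + a − 3) + (−9a − 13)(4b + a − 3); both groups contain (4b + a − 3), giving −(5b + 9a + 13)(4b + a − 3).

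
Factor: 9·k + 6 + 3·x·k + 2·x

Group as (3·x·k + 2·x) + (9·k + 6) = x·(3·k + 2) + 3·(3·k + 2).
Both groups share the factor (3·k + 2).

(3·k + 2)·(x + 3)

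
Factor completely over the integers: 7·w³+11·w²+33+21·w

Group as (7·w³+21·w) + (11·w²+33) = 7·w·(w²+3) + 11·(w²+3).
Both groups share the factor (w²+3).

(7·w+11)·(w²+3)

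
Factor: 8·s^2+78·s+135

Need a pair with product 8·135 = 1080 and sum 78: that's 60 and 18.
Split the middle term: 8·s^2+60·s + 18·s+135 = 4·s·(2·s+15) + 9·(2·s+15).

(2·s+15)·(4·s+9)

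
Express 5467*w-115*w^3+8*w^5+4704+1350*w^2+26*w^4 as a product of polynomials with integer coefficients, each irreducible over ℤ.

By the rational root theorem, w = -7 is a root, giving the factor (w+7) and quotient 8*w^4-30*w^3+95*w^2+685*w+672.
Next, w = -3/2 is a root, so (2*w+3) is a factor; dividing leaves 4*w^3-21*w^2+79*w+224.
Next, w = -7/4 is a root, so (4*w+7) divides it; the quotient is w^2-7*w+32.
The quadratic w^2-7*w+32 has discriminant -79 < 0 and is irreducible over ℤ.

(2*w+3)*(4*w+7)*(w+7)*(w^2-7*w+32)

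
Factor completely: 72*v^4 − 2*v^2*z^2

2*v^2*(6*v + z)*(6*v − z)

Pull out the common factor 2*v^2; 36*v^2 − z^2 is a difference of squares.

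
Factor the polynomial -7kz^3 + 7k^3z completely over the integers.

Pull out the common factor 7kz; k^2 - z^2 is a difference of squares.

7kz(k + z)(k - z)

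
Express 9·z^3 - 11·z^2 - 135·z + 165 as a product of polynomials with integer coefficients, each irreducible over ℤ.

Group as (9·z^3 - 135·z) + (-11·z^2 + 165) = 9·z·(z^2 - 15) - 11·(z^2 - 15).
Both groups share the factor (z^2 - 15).

(9·z - 11)·(z^2 - 15)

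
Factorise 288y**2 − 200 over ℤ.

8(6y + 5)(6y − 5)

Every term has a factor of 8. Then 36y**2 − 25 = (6y)² − (5)².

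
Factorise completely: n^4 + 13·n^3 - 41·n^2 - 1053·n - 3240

By the rational root theorem, n = -8 is a root, giving the factor (n + 8) and quotient n^3 + 5·n^2 - 81·n - 405.
Next, n = -9 is a root, so (n + 9) is a factor; dividing leaves n^2 - 4·n - 45.
The remaining quadratic factors as (n - 9)(n + 5).

(n + 5)·(n + 8)·(n + 9)·(n - 9)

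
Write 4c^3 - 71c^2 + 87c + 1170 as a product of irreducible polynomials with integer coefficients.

Testing divisors of the constant over divisors of the leading coefficient, c = 15 is a root, giving the factor (c - 15) and quotient 4c^2 - 11c - 78.
The remaining quadratic factors as (c - 6)(4c + 13).

(4c + 13)(c - 15)(c - 6)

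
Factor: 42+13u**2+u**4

Substitute w = u**2 to get a quadratic in w, then factor.
u**2+6 is irreducible over ℤ (always positive, so no real roots).
u**2+7 is irreducible over ℤ (always positive, so no real roots).

(u**2+6)(u**2+7)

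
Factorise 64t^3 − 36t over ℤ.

4t(4t + 3)(4t − 3)

Every term has a factor of 4t. Then 16t^2 − 9 = (4t)² − (3)².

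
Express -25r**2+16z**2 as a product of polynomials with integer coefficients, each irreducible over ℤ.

Recognize a difference of squares with the parts 4z and 5r.

-(5r+4z)(5r-4z)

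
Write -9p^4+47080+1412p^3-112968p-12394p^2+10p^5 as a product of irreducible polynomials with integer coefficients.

Among the possible rational roots, p = -11/2 is a root, giving the factor (2p+11) and quotient 5p^4-32p^3+882p^2-11048p+4280.
Continuing, p = 2/5 is a root, giving the factor (5p-2) and quotient p^3-6p^2+174p-2140.
Then p = 10 is a root, so (p-10) divides it; the quotient is p^2+4p+214.
The quadratic p^2+4p+214 has discriminant -840 < 0 and is irreducible over ℤ.

(2p+11)(5p-2)(p-10)(p^2+4p+214)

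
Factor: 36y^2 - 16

4(3y + 2)(3y - 2)

Factor out 4, leaving 9y^2 - 4, which is a difference of two squares.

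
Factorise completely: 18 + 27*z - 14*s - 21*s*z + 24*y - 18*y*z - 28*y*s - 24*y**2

Group: -6*y*(4*y + 3*z + 2) + (-7*s + 9)*(4*y + 3*z + 2); both groups contain (4*y + 3*z + 2).

-(4*y + 3*z + 2)*(6*y + 7*s - 9)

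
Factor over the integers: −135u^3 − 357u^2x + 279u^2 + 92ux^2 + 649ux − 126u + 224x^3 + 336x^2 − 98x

Group: 5u(−27u^2 − 93ux + 18u − 56x^2 + 14x) + (−4x − 7)(−27u^2 − 93ux + 18u − 56x^2 + 14x); both groups contain (−27u^2 − 93ux + 18u − 56x^2 + 14x), so (5u − 4x − 7) is a factor with cofactor −27u^2 − 93ux + 18u − 56x^2 + 14x.
The cofactor groups again: −27u^2 − 93ux + 18u − 56x^2 + 14x = −9u(3u + 8x − 2) − 7x(3u + 8x − 2); both groups contain (3u + 8x − 2), giving −(9u + 7x)(3u + 8x − 2).

−(3u + 8x − 2)(5u − 4x − 7)(9u + 7x)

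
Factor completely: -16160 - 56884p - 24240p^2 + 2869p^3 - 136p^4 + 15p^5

(3p + 1)(5p + 8)(p - 10)(p^2 - p + 202)

By the rational root theorem, p = -8/5 is a root, so (5p + 8) divides it; the quotient is 3p^4 - 32p^3 + 625p^2 - 5848p - 2020.
Then p = 10 is a root, so (p - 10) is a factor; dividing leaves 3p^3 - 2p^2 + 605p + 202.
Then p = -1/3 is a root, so (3p + 1) is a factor; dividing leaves p^2 - p + 202.
The quadratic p^2 - p + 202 has discriminant -807 < 0 and is irreducible over ℤ.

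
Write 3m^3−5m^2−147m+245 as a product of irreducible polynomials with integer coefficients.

(3m−5)(m+7)(m−7)

Testing divisors of the constant over divisors of the leading coefficient, m = 5/3 is a root, so (3m−5) is a factor; dividing leaves m^2−49.
The remaining quadratic factors as (m−7)(m+7).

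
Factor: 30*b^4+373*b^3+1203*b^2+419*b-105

(5*b+3)*(6*b-1)*(b+5)*(b+7)

Among the possible rational roots, b = -5 is a root, so (b+5) is a factor; dividing leaves 30*b^3+223*b^2+88*b-21.
Next, b = -3/5 is a root, so (5*b+3) divides it; the quotient is 6*b^2+41*b-7.
The remaining quadratic factors as (b+7)(6*b-1).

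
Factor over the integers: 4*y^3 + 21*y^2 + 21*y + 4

Testing divisors of the constant over divisors of the leading coefficient, y = -4 is a root, giving the factor (y + 4) and quotient 4*y^2 + 5*y + 1.
The remaining quadratic factors as (y + 1)(4*y + 1).

(4*y + 1)*(y + 1)*(y + 4)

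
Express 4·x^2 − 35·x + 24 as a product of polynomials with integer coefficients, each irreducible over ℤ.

(4·x − 3)·(x − 8)

Need a pair with product 4·24 = 96 and sum −35: that's −32 and −3.
Split the middle term: 4·x^2 − 32·x − 3·x + 24 = 4·x·(x − 8) − 3·(x − 8).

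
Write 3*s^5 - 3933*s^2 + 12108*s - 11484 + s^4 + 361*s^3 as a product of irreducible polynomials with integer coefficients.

By the rational root theorem, s = 2 is a root, so (s - 2) is a factor; dividing leaves 3*s^4 + 7*s^3 + 375*s^2 - 3183*s + 5742.
Continuing, s = 11/3 is a root, so (3*s - 11) divides it; the quotient is s^3 + 6*s^2 + 147*s - 522.
Continuing, s = 3 is a root, giving the factor (s - 3) and quotient s^2 + 9*s + 174.
The quadratic s^2 + 9*s + 174 has discriminant -615 < 0 and is irreducible over ℤ.

(3*s - 11)*(s - 2)*(s - 3)*(s^2 + 9*s + 174)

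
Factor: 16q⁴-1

(2q+1)(2q-1)(4q²+1)

Write as (4q²)² − (1)², then factor 4q²-1 once more.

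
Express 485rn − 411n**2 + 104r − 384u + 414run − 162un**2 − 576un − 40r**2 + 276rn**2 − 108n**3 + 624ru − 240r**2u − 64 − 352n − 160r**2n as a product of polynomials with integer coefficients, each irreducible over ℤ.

Group: 5r(−48ru − 32rn − 8r + 54un + 48u + 36n**2 + 41n + 8) + (−3n − 8)(−48ru − 32rn − 8r + 54un + 48u + 36n**2 + 41n + 8); both groups contain (−48ru − 32rn − 8r + 54un + 48u + 36n**2 + 41n + 8), so (5r − 3n − 8) is a factor with cofactor −48ru − 32rn − 8r + 54un + 48u + 36n**2 + 41n + 8.
The cofactor groups again: −48ru − 32rn − 8r + 54un + 48u + 36n**2 + 41n + 8 = −8r(6u + 4n + 1) + (9n + 8)(6u + 4n + 1); both groups contain (6u + 4n + 1), giving −(8r − 9n − 8)(6u + 4n + 1).

−(5r − 3n − 8)(8r − 9n − 8)(6u + 4n + 1)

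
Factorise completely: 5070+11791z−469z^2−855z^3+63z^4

(3z+10)(3z−13)(7z+3)(z−13)

Testing divisors of the constant over divisors of the leading coefficient, z = −3/7 is a root, so (7z+3) divides it; the quotient is 9z^3−126z^2−13z+1690.
Next, z = −10/3 is a root, so (3z+10) divides it; the quotient is 3z^2−52z+169.
The remaining quadratic factors as (z−13)(3z−13).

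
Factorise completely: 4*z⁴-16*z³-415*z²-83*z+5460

Trying the rational-root candidates, z = 7/2 is a root, so (2*z-7) divides it; the quotient is 2*z³-z²-211*z-780.
Continuing, z = 12 is a root, giving the factor (z-12) and quotient 2*z²+23*z+65.
The remaining quadratic factors as (2*z+13)(z+5).

(2*z+13)*(2*z-7)*(z+5)*(z-12)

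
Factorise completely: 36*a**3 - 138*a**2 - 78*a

Pull out the common factor 6*a, then factor the remaining trinomial.

6*a*(2*a + 1)*(3*a - 13)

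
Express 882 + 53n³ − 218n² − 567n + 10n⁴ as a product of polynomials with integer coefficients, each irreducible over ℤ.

Among the possible rational roots, n = 7/2 is a root, giving the factor (2n − 7) and quotient 5n³ + 44n² + 45n − 126.
Then n = 6/5 is a root, so (5n − 6) is a factor; dividing leaves n² + 10n + 21.
The remaining quadratic factors as (n + 7)(n + 3).

(2n − 7)(5n − 6)(n + 3)(n + 7)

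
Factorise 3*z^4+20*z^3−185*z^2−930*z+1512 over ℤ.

(3*z−4)*(z+6)*(z+9)*(z−7)

By the rational root theorem, z = 4/3 is a root, so (3*z−4) divides it; the quotient is z^3+8*z^2−51*z−378.
Then z = 7 is a root, so (z−7) divides it; the quotient is z^2+15*z+54.
The remaining quadratic factors as (z+6)(z+9).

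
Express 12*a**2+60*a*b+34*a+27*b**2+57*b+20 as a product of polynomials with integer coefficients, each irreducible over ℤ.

(2*a+9*b+4)*(6*a+3*b+5)

Group: 6*a*(2*a+9*b+4) + (3*b+5)*(2*a+9*b+4); both groups contain (2*a+9*b+4).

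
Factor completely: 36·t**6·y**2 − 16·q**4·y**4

Factor out 4·y**2 first: what remains is 9·t**6 − 4·q**4·y**2.
Recognize a difference of squares with the parts 3·t**3 and 2·q**2·y.

4·y**2·(3·t**3 − 2·q**2·y)·(3·t**3 + 2·q**2·y)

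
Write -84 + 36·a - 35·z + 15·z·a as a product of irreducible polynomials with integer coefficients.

Group as (15·z·a - 35·z) + (36·a - 84) = 5·z·(3·a - 7) + 12·(3·a - 7).
Both groups share the factor (3·a - 7).

(3·a - 7)·(5·z + 12)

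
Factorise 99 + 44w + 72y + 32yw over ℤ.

(4w + 9)(8y + 11)

Group as (32yw + 72y) + (44w + 99) = 8y(4w + 9) + 11(4w + 9).
Both groups share the factor (4w + 9).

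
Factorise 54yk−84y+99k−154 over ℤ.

Group as (54yk−84y) + (99k−154) = 6y(9k−14) + 11(9k−14).
Both groups share the factor (9k−14).

(6y+11)(9k−14)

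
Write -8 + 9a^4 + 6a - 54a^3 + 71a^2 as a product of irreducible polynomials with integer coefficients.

(3a + 1)(3a - 1)(a - 2)(a - 4)

Trying the rational-root candidates, a = 4 is a root, so (a - 4) is a factor; dividing leaves 9a^3 - 18a^2 - a + 2.
Continuing, a = 1/3 is a root, giving the factor (3a - 1) and quotient 3a^2 - 5a - 2.
The remaining quadratic factors as (3a + 1)(a - 2).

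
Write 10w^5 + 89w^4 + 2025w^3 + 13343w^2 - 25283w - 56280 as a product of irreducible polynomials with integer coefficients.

Testing divisors of the constant over divisors of the leading coefficient, w = -8 is a root, so (w + 8) divides it; the quotient is 10w^4 + 9w^3 + 1953w^2 - 2281w - 7035.
Continuing, w = 5/2 is a root, so (2w - 5) divides it; the quotient is 5w^3 + 17w^2 + 1019w + 1407.
Then w = -7/5 is a root, so (5w + 7) divides it; the quotient is w^2 + 2w + 201.
The quadratic w^2 + 2w + 201 has discriminant -800 < 0 and is irreducible over ℤ.

(2w - 5)(5w + 7)(w + 8)(w^2 + 2w + 201)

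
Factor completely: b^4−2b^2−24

(b^2+4)(b^2−6)

Substitute u = b^2 to get a quadratic in u, then factor.
b^2+4 is irreducible over ℤ (sum of squares).
b^2−6 is irreducible over ℤ (6 is not a perfect square).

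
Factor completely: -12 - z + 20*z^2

(4*z + 3)*(5*z - 4)

Need a pair with product 20·(-12) = -240 and sum -1: that's 15 and -16.
Split the middle term: 20*z^2 + 15*z - 16*z - 12 = 5*z*(4*z + 3) - 4*(4*z + 3).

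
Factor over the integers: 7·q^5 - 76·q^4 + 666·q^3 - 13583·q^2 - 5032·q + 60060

(7·q + 15)·(q - 14)·(q - 2)·(q^2 + 3·q + 143)

Among the possible rational roots, q = 2 is a root, so (q - 2) divides it; the quotient is 7·q^4 - 62·q^3 + 542·q^2 - 12499·q - 30030.
Next, q = 14 is a root, giving the factor (q - 14) and quotient 7·q^3 + 36·q^2 + 1046·q + 2145.
Next, q = -15/7 is a root, so (7·q + 15) is a factor; dividing leaves q^2 + 3·q + 143.
The quadratic q^2 + 3·q + 143 has discriminant -563 < 0 and is irreducible over ℤ.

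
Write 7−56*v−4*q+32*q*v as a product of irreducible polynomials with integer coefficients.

Group as (32*q*v−4*q) + (−56*v+7) = 4*q*(8*v−1) − 7*(8*v−1).
Both groups share the factor (8*v−1).

(4*q−7)*(8*v−1)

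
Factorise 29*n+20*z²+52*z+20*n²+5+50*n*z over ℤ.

(4*n+2*z+5)*(5*n+10*z+1)

Group: 5*n*(4*n+2*z+5) + (10*z+1)*(4*n+2*z+5); both groups contain (4*n+2*z+5).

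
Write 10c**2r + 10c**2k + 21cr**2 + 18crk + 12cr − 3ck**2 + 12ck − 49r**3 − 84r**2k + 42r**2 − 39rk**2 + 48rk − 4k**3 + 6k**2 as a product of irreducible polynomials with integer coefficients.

Group: 2c(5cr + 5ck − 7r**2 − 11rk + 6r − 4k**2 + 6k) + (7r + k)(5cr + 5ck − 7r**2 − 11rk + 6r − 4k**2 + 6k); both groups contain (5cr + 5ck − 7r**2 − 11rk + 6r − 4k**2 + 6k), so (2c + 7r + k) is a factor with cofactor 5cr + 5ck − 7r**2 − 11rk + 6r − 4k**2 + 6k.
The cofactor groups again: 5cr + 5ck − 7r**2 − 11rk + 6r − 4k**2 + 6k = 5c(r + k) + (−7r − 4k + 6)(r + k); both groups contain (r + k), giving (5c − 7r − 4k + 6)(r + k).

(2c + 7r + k)(5c − 7r − 4k + 6)(r + k)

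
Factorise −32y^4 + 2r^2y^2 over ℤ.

Factor out 2y^2, leaving r^2 − 16y^2, which is a difference of two squares.

2y^2(r + 4y)(r − 4y)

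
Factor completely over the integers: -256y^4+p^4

(p+4y)(p-4y)(p^2+16y^2)

(p)⁴ − (4y)⁴ = ((p)² − (4y)²)((p)² + (4y)²); the first factor splits again, the second (p^2+16y^2) is irreducible.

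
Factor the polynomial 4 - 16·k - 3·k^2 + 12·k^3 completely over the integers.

Group as (12·k^3 - 16·k) + (-3·k^2 + 4) = 4·k·(3·k^2 - 4) - (3·k^2 - 4).
Both groups share the factor (3·k^2 - 4).

(4·k - 1)·(3·k^2 - 4)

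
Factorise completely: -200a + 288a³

Pull out the common factor 8a; 36a² - 25 is a difference of squares.

8a(6a + 5)(6a - 5)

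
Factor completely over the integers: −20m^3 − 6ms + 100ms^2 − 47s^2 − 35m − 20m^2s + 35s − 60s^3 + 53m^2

−(4m − 4s − 5)(5m + 15s − 7)(m − s)

Group: 4m(−5m^2 − 10ms + 7m + 15s^2 − 7s) + (−4s − 5)(−5m^2 − 10ms + 7m + 15s^2 − 7s); both groups contain (−5m^2 − 10ms + 7m + 15s^2 − 7s), so (4m − 4s − 5) is a factor with cofactor −5m^2 − 10ms + 7m + 15s^2 − 7s.
The cofactor groups again: −5m^2 − 10ms + 7m + 15s^2 − 7s = −5m(m − s) + (−15s + 7)(m − s); both groups contain (m − s), giving −(5m + 15s − 7)(m − s).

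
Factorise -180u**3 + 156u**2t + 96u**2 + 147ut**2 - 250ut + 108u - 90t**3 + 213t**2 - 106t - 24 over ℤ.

Group: 5u(-36u**2 - 12ut + 12u + 15t**2 - 38t + 24) + (-6t - 1)(-36u**2 - 12ut + 12u + 15t**2 - 38t + 24); both groups contain (-36u**2 - 12ut + 12u + 15t**2 - 38t + 24), so (5u - 6t - 1) is a factor with cofactor -36u**2 - 12ut + 12u + 15t**2 - 38t + 24.
The cofactor groups again: -36u**2 - 12ut + 12u + 15t**2 - 38t + 24 = -6u(6u + 5t - 6) + (3t - 4)(6u + 5t - 6); both groups contain (6u + 5t - 6), giving -(6u - 3t + 4)(6u + 5t - 6).

-(6u - 3t + 4)(5u - 6t - 1)(6u + 5t - 6)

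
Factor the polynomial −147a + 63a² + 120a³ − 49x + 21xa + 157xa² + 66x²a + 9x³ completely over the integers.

Group: 3x(3x² + 14xa + 7x + 15a² + 21a) + (8a − 7)(3x² + 14xa + 7x + 15a² + 21a); both groups contain (3x² + 14xa + 7x + 15a² + 21a), so (3x + 8a − 7) is a factor with cofactor 3x² + 14xa + 7x + 15a² + 21a.
The cofactor groups again: 3x² + 14xa + 7x + 15a² + 21a = 3x(x + 3a) + (5a + 7)(x + 3a); both groups contain (x + 3a), giving (3x + 5a + 7)(x + 3a).

(x + 3a)(3x + 5a + 7)(3x + 8a − 7)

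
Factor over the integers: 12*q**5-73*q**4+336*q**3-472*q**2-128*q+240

(3*q+2)*(4*q-3)*(q-2)*(q**2-4*q+20)

By the rational root theorem, q = 2 is a root, so (q-2) is a factor; dividing leaves 12*q**4-49*q**3+238*q**2+4*q-120.
Then q = 3/4 is a root, so (4*q-3) divides it; the quotient is 3*q**3-10*q**2+52*q+40.
Continuing, q = -2/3 is a root, so (3*q+2) is a factor; dividing leaves q**2-4*q+20.
The quadratic q**2-4*q+20 has discriminant -64 < 0 and is irreducible over ℤ.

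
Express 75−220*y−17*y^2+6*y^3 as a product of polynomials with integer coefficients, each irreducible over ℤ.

By the rational root theorem, y = 1/3 is a root, giving the factor (3*y−1) and quotient 2*y^2−5*y−75.
The remaining quadratic factors as (y+5)(2*y−15).

(2*y−15)*(3*y−1)*(y+5)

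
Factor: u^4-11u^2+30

(u^2-5)(u^2-6)

Substitute w = u^2 to get a quadratic in w, then factor.
u^2-5 is irreducible over ℤ (5 is not a perfect square).
u^2-6 is irreducible over ℤ (6 is not a perfect square).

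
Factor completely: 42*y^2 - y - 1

Need a pair with product 42·(-1) = -42 and sum -1: that's 6 and -7.
Split the middle term: 42*y^2 + 6*y - 7*y - 1 = 6*y*(7*y + 1) - (7*y + 1).

(6*y - 1)*(7*y + 1)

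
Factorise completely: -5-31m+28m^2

(4m-5)(7m+1)

Need a pair with product 28·(-5) = -140 and sum -31: that's 4 and -35.
Split the middle term: 28m^2+4m - 35m-5 = 4m(7m+1) - 5(7m+1).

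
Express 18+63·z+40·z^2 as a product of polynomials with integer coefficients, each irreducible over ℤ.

(5·z+6)·(8·z+3)

Need a pair with product 40·18 = 720 and sum 63: that's 15 and 48.
Split the middle term: 40·z^2+15·z + 48·z+18 = 5·z·(8·z+3) + 6·(8·z+3).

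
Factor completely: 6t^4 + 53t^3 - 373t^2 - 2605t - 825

Trying the rational-root candidates, t = 15/2 is a root, giving the factor (2t - 15) and quotient 3t^3 + 49t^2 + 181t + 55.
Then t = -5 is a root, so (t + 5) is a factor; dividing leaves 3t^2 + 34t + 11.
The remaining quadratic factors as (t + 11)(3t + 1).

(2t - 15)(3t + 1)(t + 11)(t + 5)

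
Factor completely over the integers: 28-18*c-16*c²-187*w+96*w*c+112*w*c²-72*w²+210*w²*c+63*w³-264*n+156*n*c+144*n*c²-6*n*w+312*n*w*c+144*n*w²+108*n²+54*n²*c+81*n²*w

Group: 3*n*(27*n*w+18*n*c+36*n+21*w²+14*w*c+25*w-2*c-4) + (3*w+8*c-7)*(27*n*w+18*n*c+36*n+21*w²+14*w*c+25*w-2*c-4); both groups contain (27*n*w+18*n*c+36*n+21*w²+14*w*c+25*w-2*c-4), so (3*n+3*w+8*c-7) is a factor with cofactor 27*n*w+18*n*c+36*n+21*w²+14*w*c+25*w-2*c-4.
The cofactor groups again: 27*n*w+18*n*c+36*n+21*w²+14*w*c+25*w-2*c-4 = 3*w*(9*n+7*w-1) + (2*c+4)*(9*n+7*w-1); both groups contain (9*n+7*w-1), giving (3*w+2*c+4)*(9*n+7*w-1).

(3*w+2*c+4)*(3*n+3*w+8*c-7)*(9*n+7*w-1)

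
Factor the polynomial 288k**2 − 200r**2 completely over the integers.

8(6k + 5r)(6k − 5r)

Pull out the common factor 8; 36k**2 − 25r**2 is a difference of squares.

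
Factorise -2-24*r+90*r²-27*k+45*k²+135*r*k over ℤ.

Group: 15*r*(6*r+3*k-2) + (15*k+1)*(6*r+3*k-2); both groups contain (6*r+3*k-2).

(15*r+15*k+1)*(6*r+3*k-2)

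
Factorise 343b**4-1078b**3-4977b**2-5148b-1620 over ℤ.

(7b+5)(7b+6)(7b+9)(b-6)

Among the possible rational roots, b = -5/7 is a root, giving the factor (7b+5) and quotient 49b**3-189b**2-576b-324.
Next, b = -9/7 is a root, giving the factor (7b+9) and quotient 7b**2-36b-36.
The remaining quadratic factors as (b-6)(7b+6).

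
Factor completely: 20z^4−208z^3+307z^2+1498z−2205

Trying the rational-root candidates, z = −5/2 is a root, so (2z+5) is a factor; dividing leaves 10z^3−129z^2+476z−441.
Continuing, z = 7 is a root, so (z−7) divides it; the quotient is 10z^2−59z+63.
The remaining quadratic factors as (5z−7)(2z−9).

(2z+5)(2z−9)(5z−7)(z−7)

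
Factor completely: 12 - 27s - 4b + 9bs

(9s - 4)(b - 3)

Group as (9bs - 4b) + (-27s + 12) = b(9s - 4) - 3(9s - 4).
Both groups share the factor (9s - 4).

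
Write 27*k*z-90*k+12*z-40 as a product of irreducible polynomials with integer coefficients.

Group as (27*k*z-90*k) + (12*z-40) = 9*k*(3*z-10) + 4*(3*z-10).
Both groups share the factor (3*z-10).

(3*z-10)*(9*k+4)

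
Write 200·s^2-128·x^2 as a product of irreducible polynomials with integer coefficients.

8·(5·s+4·x)·(5·s-4·x)

Factor out 8, leaving 25·s^2-16·x^2, which is a difference of two squares.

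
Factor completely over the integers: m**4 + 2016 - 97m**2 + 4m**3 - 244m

(m + 7)(m + 9)(m - 4)(m - 8)

Among the possible rational roots, m = 8 is a root, so (m - 8) divides it; the quotient is m**3 + 12m**2 - m - 252.
Then m = 4 is a root, giving the factor (m - 4) and quotient m**2 + 16m + 63.
The remaining quadratic factors as (m + 7)(m + 9).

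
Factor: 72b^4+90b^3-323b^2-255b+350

Trying the rational-root candidates, b = -2 is a root, so (b+2) divides it; the quotient is 72b^3-54b^2-215b+175.
Next, b = 5/6 is a root, so (6b-5) divides it; the quotient is 12b^2+b-35.
The remaining quadratic factors as (3b-5)(4b+7).

(3b-5)(4b+7)(6b-5)(b+2)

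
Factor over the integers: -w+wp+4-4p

Group as (wp-w) + (-4p+4) = w(p-1) - 4(p-1).
Both groups share the factor (p-1).

(p-1)(w-4)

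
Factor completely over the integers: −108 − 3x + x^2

Two integers with product −108 and sum −3 are 9 and −12.

(x + 9)(x − 12)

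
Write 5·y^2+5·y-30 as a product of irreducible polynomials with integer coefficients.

5·(y+3)·(y-2)

Pull out the common factor 5, then factor the remaining trinomial.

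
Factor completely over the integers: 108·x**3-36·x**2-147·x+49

Among the possible rational roots, x = 7/6 is a root, so (6·x-7) divides it; the quotient is 18·x**2+15·x-7.
The remaining quadratic factors as (3·x-1)(6·x+7).

(3·x-1)·(6·x+7)·(6·x-7)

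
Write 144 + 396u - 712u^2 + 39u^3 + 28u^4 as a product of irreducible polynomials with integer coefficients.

(4u + 1)(7u - 6)(u + 6)(u - 4)

Trying the rational-root candidates, u = -6 is a root, so (u + 6) divides it; the quotient is 28u^3 - 129u^2 + 62u + 24.
Continuing, u = -1/4 is a root, giving the factor (4u + 1) and quotient 7u^2 - 34u + 24.
The remaining quadratic factors as (7u - 6)(u - 4).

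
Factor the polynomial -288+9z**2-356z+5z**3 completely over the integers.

(5z+4)(z+9)(z-8)

Testing divisors of the constant over divisors of the leading coefficient, z = 8 is a root, so (z-8) divides it; the quotient is 5z**2+49z+36.
The remaining quadratic factors as (5z+4)(z+9).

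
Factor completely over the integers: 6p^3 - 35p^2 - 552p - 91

(6p + 1)(p + 7)(p - 13)

Trying the rational-root candidates, p = -7 is a root, so (p + 7) divides it; the quotient is 6p^2 - 77p - 13.
The remaining quadratic factors as (p - 13)(6p + 1).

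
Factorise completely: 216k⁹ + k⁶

k⁶(6k + 1)(36k² - 6k + 1)

Pull out the common factor k⁶, leaving 216k³ + 1.
Recognize a sum of cubes with the parts 1 and 6k.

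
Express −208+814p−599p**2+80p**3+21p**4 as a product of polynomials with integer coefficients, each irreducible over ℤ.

By the rational root theorem, p = −8 is a root, so (p+8) is a factor; dividing leaves 21p**3−88p**2+105p−26.
Continuing, p = 2 is a root, so (p−2) is a factor; dividing leaves 21p**2−46p+13.
The remaining quadratic factors as (3p−1)(7p−13).

(3p−1)(7p−13)(p+8)(p−2)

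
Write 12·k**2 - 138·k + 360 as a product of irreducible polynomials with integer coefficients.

6·(2·k - 15)·(k - 4)

Pull out the common factor 6, then factor the remaining trinomial.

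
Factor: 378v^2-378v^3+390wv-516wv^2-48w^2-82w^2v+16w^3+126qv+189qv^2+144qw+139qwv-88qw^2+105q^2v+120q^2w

(3q-w+9v)(5q-2w-6v+6)(8w+7v)

Group: 5q(24qw+21qv-8w^2+65wv+63v^2) + (-2w-6v+6)(24qw+21qv-8w^2+65wv+63v^2); both groups contain (24qw+21qv-8w^2+65wv+63v^2), so (5q-2w-6v+6) is a factor with cofactor 24qw+21qv-8w^2+65wv+63v^2.
The cofactor groups again: 24qw+21qv-8w^2+65wv+63v^2 = 8w(3q-w+9v) + 7v(3q-w+9v); both groups contain (3q-w+9v), giving (8w+7v)(3q-w+9v).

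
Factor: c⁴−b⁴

(c)⁴ − (b)⁴ = ((c)² − (b)²)((c)² + (b)²); the first factor splits again, the second (c²+b²) is irreducible.

(c−b)·(c+b)·(c²+b²)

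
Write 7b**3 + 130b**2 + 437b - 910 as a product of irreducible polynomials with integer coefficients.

(7b - 10)(b + 13)(b + 7)

Testing divisors of the constant over divisors of the leading coefficient, b = -13 is a root, giving the factor (b + 13) and quotient 7b**2 + 39b - 70.
The remaining quadratic factors as (b + 7)(7b - 10).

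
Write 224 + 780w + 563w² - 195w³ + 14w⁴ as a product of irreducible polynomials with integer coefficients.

Testing divisors of the constant over divisors of the leading coefficient, w = -4/7 is a root, so (7w + 4) is a factor; dividing leaves 2w³ - 29w² + 97w + 56.
Then w = 7 is a root, giving the factor (w - 7) and quotient 2w² - 15w - 8.
The remaining quadratic factors as (w - 8)(2w + 1).

(2w + 1)(7w + 4)(w - 7)(w - 8)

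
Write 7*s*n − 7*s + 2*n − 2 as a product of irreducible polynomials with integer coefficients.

Group as (7*s*n − 7*s) + (2*n − 2) = 7*s*(n − 1) + 2*(n − 1).
Both groups share the factor (n − 1).

(7*s + 2)*(n − 1)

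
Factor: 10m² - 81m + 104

(2m - 13)(5m - 8)

Need a pair with product 10·104 = 1040 and sum -81: that's -65 and -16.
Split the middle term: 10m² - 65m - 16m + 104 = 5m(2m - 13) - 8(2m - 13).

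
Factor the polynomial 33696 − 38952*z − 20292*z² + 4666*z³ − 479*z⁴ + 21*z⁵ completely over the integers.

Among the possible rational roots, z = −13/7 is a root, so (7*z + 13) is a factor; dividing leaves 3*z⁴ − 74*z³ + 804*z² − 4392*z + 2592.
Continuing, z = 12 is a root, so (z − 12) divides it; the quotient is 3*z³ − 38*z² + 348*z − 216.
Next, z = 2/3 is a root, so (3*z − 2) divides it; the quotient is z² − 12*z + 108.
The quadratic z² − 12*z + 108 has discriminant −288 < 0 and is irreducible over ℤ.

(3*z − 2)*(7*z + 13)*(z − 12)*(z² − 12*z + 108)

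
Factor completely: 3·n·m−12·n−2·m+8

Group as (3·n·m−12·n) + (−2·m+8) = 3·n·(m−4) − 2·(m−4).
Both groups share the factor (m−4).

(3·n−2)·(m−4)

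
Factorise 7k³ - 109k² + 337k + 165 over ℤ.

(7k + 3)(k - 11)(k - 5)

Among the possible rational roots, k = 11 is a root, giving the factor (k - 11) and quotient 7k² - 32k - 15.
The remaining quadratic factors as (k - 5)(7k + 3).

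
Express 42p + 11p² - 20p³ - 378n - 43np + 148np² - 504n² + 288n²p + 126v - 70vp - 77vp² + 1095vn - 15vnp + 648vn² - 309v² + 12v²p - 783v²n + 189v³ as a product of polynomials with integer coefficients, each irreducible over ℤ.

(7v - 8n - 5p - 6)(3v - 9n + p)(9v + 4p - 7)

Group: 3v(63v² - 72vn - 17vp - 103v - 32np + 56n - 20p² + 11p + 42) + (-9n + p)(63v² - 72vn - 17vp - 103v - 32np + 56n - 20p² + 11p + 42); both groups contain (63v² - 72vn - 17vp - 103v - 32np + 56n - 20p² + 11p + 42), so (3v - 9n + p) is a factor with cofactor 63v² - 72vn - 17vp - 103v - 32np + 56n - 20p² + 11p + 42.
The cofactor groups again: 63v² - 72vn - 17vp - 103v - 32np + 56n - 20p² + 11p + 42 = 9v(7v - 8n - 5p - 6) + (4p - 7)(7v - 8n - 5p - 6); both groups contain (7v - 8n - 5p - 6), giving (9v + 4p - 7)(7v - 8n - 5p - 6).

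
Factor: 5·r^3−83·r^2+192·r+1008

(5·r+12)·(r−12)·(r−7)

Trying the rational-root candidates, r = −12/5 is a root, giving the factor (5·r+12) and quotient r^2−19·r+84.
The remaining quadratic factors as (r−12)(r−7).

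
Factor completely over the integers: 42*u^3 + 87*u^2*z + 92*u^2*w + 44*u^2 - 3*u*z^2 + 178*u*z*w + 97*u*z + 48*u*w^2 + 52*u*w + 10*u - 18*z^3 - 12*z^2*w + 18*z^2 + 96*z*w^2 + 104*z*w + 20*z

Group: 6*u*(7*u^2 + 11*u*z + 6*u*w + 5*u - 6*z^2 + 12*z*w + 10*z) + (3*z + 8*w + 2)*(7*u^2 + 11*u*z + 6*u*w + 5*u - 6*z^2 + 12*z*w + 10*z); both groups contain (7*u^2 + 11*u*z + 6*u*w + 5*u - 6*z^2 + 12*z*w + 10*z), so (6*u + 3*z + 8*w + 2) is a factor with cofactor 7*u^2 + 11*u*z + 6*u*w + 5*u - 6*z^2 + 12*z*w + 10*z.
The cofactor groups again: 7*u^2 + 11*u*z + 6*u*w + 5*u - 6*z^2 + 12*z*w + 10*z = 7*u*(u + 2*z) + (-3*z + 6*w + 5)*(u + 2*z); both groups contain (u + 2*z), giving (7*u - 3*z + 6*w + 5)*(u + 2*z).

(6*u + 3*z + 8*w + 2)*(7*u - 3*z + 6*w + 5)*(u + 2*z)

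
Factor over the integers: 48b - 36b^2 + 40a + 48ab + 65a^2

(13a - 6b + 8)(5a + 6b)

Group: 13a(5a + 6b) + (-6b + 8)(5a + 6b); both groups contain (5a + 6b).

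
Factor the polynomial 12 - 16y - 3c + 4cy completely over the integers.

Group as (4cy - 3c) + (-16y + 12) = c(4y - 3) - 4(4y - 3).
Both groups share the factor (4y - 3).

(4y - 3)(c - 4)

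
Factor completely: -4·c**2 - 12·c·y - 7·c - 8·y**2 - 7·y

Group: -4·c·(c + y) + (-8·y - 7)·(c + y); both groups contain (c + y).

-(4·c + 8·y + 7)·(c + y)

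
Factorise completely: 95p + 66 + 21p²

Need a pair with product 21·66 = 1386 and sum 95: that's 77 and 18.
Split the middle term: 21p² + 77p + 18p + 66 = 7p(3p + 11) + 6(3p + 11).

(3p + 11)(7p + 6)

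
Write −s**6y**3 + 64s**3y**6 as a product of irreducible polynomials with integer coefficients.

Every term has a factor of s**3y**3; factoring it out leaves −s**3 + 64y**3.
Recognize a difference of cubes with the parts 4y and s.

−s**3y**3(s − 4y)(s**2 + 4sy + 16y**2)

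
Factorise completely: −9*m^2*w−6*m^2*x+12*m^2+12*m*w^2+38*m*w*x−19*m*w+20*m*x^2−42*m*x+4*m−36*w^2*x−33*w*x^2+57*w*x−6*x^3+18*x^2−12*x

Group: 3*m*(−3*m*w−2*m*x+4*m+9*w*x+6*x^2−12*x) + (−4*w−x+1)*(−3*m*w−2*m*x+4*m+9*w*x+6*x^2−12*x); both groups contain (−3*m*w−2*m*x+4*m+9*w*x+6*x^2−12*x), so (3*m−4*w−x+1) is a factor with cofactor −3*m*w−2*m*x+4*m+9*w*x+6*x^2−12*x.
The cofactor groups again: −3*m*w−2*m*x+4*m+9*w*x+6*x^2−12*x = −3*w*(m−3*x) + (−2*x+4)*(m−3*x); both groups contain (m−3*x), giving −(3*w+2*x−4)*(m−3*x).

−(3*m−4*w−x+1)*(3*w+2*x−4)*(m−3*x)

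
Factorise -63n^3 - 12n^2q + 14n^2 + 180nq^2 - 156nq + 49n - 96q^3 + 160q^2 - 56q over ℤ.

-(7n - 8q)(9n - 6q + 7)(n + 2q - 1)

Group: n(-63n^2 + 114nq - 49n - 48q^2 + 56q) + (2q - 1)(-63n^2 + 114nq - 49n - 48q^2 + 56q); both groups contain (-63n^2 + 114nq - 49n - 48q^2 + 56q), so (n + 2q - 1) is a factor with cofactor -63n^2 + 114nq - 49n - 48q^2 + 56q.
The cofactor groups again: -63n^2 + 114nq - 49n - 48q^2 + 56q = -9n(7n - 8q) + (6q - 7)(7n - 8q); both groups contain (7n - 8q), giving -(9n - 6q + 7)(7n - 8q).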